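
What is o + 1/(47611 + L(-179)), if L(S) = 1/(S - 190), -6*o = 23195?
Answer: -101875095274/26352687 ≈ -3865.8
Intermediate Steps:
o = -23195/6 (o = -⅙*23195 = -23195/6 ≈ -3865.8)
L(S) = 1/(-190 + S)
o + 1/(47611 + L(-179)) = -23195/6 + 1/(47611 + 1/(-190 - 179)) = -23195/6 + 1/(47611 + 1/(-369)) = -23195/6 + 1/(47611 - 1/369) = -23195/6 + 1/(17568458/369) = -23195/6 + 369/17568458 = -101875095274/26352687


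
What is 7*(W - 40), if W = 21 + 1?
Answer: -126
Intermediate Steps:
W = 22
7*(W - 40) = 7*(22 - 40) = 7*(-18) = -126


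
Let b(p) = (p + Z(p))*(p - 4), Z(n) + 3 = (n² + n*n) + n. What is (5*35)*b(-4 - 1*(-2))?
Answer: -1050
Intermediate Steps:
Z(n) = -3 + n + 2*n² (Z(n) = -3 + ((n² + n*n) + n) = -3 + ((n² + n²) + n) = -3 + (2*n² + n) = -3 + (n + 2*n²) = -3 + n + 2*n²)
b(p) = (-4 + p)*(-3 + 2*p + 2*p²) (b(p) = (p + (-3 + p + 2*p²))*(p - 4) = (-3 + 2*p + 2*p²)*(-4 + p) = (-4 + p)*(-3 + 2*p + 2*p²))
(5*35)*b(-4 - 1*(-2)) = (5*35)*(12 - 11*(-4 - 1*(-2)) - 6*(-4 - 1*(-2))² + 2*(-4 - 1*(-2))³) = 175*(12 - 11*(-4 + 2) - 6*(-4 + 2)² + 2*(-4 + 2)³) = 175*(12 - 11*(-2) - 6*(-2)² + 2*(-2)³) = 175*(12 + 22 - 6*4 + 2*(-8)) = 175*(12 + 22 - 24 - 16) = 175*(-6) = -1050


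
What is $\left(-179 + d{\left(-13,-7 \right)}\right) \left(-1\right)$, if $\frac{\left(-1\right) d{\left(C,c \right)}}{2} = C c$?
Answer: $361$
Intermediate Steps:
$d{\left(C,c \right)} = - 2 C c$
$\left(-179 + d{\left(-13,-7 \right)}\right) \left(-1\right) = \left(-179 - \left(-26\right) \left(-7\right)\right) \left(-1\right) = \left(-179 - 182\right) \left(-1\right) = \left(-361\right) \left(-1\right) = 361$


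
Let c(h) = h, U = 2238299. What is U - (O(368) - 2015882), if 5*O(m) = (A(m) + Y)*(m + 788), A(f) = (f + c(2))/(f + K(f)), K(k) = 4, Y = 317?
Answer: 1944007199/465 ≈ 4.1807e+6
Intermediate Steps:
A(f) = (2 + f)/(4 + f) (A(f) = (f + 2)/(f + 4) = (2 + f)/(4 + f))
O(m) = (317 + (2 + m)/(4 + m))*(788 + m)/5 (O(m) = (((2 + m)/(4 + m) + 317)*(m + 788))/5 = ((317 + (2 + m)/(4 + m))*(788 + m))/5 = (317 + (2 + m)/(4 + m))*(788 + m)/5)
U - (O(368) - 2015882) = 2238299 - (2*(500380 + 159*368² + 125927*368)/(5*(4 + 368)) - 2015882) = 2238299 - ((⅖)*(500380 + 159*135424 + 46341136)/372 - 2015882) = 2238299 - ((⅖)*(1/372)*(500380 + 21532416 + 46341136) - 2015882) = 2238299 - ((⅖)*(1/372)*68373932 - 2015882) = 2238299 - (34186966/465 - 2015882) = 2238299 - 1*(-903198164/465) = 2238299 + 903198164/465 = 1944007199/465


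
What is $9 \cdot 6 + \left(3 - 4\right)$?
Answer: $53$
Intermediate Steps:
$9 \cdot 6 + \left(3 - 4\right) = 54 + \left(3 - 4\right) = 54 - 1 = 53$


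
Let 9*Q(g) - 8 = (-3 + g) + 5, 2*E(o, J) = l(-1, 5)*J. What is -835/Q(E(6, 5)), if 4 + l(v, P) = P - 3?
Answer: -1503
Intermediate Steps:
l(v, P) = -7 + P (l(v, P) = -4 + (P - 3) = -4 + (-3 + P) = -7 + P)
E(o, J) = -J (E(o, J) = ((-7 + 5)*J)/2 = (-2*J)/2 = -J)
Q(g) = 10/9 + g/9 (Q(g) = 8/9 + ((-3 + g) + 5)/9 = 8/9 + (2 + g)/9 = 8/9 + (2/9 + g/9) = 10/9 + g/9)
-835/Q(E(6, 5)) = -835/(10/9 + (-1*5)/9) = -835/(10/9 + (1/9)*(-5)) = -835/(10/9 - 5/9) = -835/5/9 = -835*9/5 = -1503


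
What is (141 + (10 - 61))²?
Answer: 8100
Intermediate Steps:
(141 + (10 - 61))² = (141 - 51)² = 90² = 8100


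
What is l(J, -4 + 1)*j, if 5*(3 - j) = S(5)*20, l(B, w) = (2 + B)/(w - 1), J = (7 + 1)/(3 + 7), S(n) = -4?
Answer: -133/10 ≈ -13.300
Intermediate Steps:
J = 4/5 (J = 8/10 = 8*(1/10) = 4/5 ≈ 0.80000)
l(B, w) = (2 + B)/(-1 + w)
j = 19 (j = 3 - (-4)*20/5 = 3 - 1/5*(-80) = 3 + 16 = 19)
l(J, -4 + 1)*j = ((2 + 4/5)/(-1 + (-4 + 1)))*19 = ((14/5)/(-1 - 3))*19 = ((14/5)/(-4))*19 = -1/4*14/5*19 = -7/10*19 = -133/10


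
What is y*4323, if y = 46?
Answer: 198858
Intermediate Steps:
y*4323 = 46*4323 = 198858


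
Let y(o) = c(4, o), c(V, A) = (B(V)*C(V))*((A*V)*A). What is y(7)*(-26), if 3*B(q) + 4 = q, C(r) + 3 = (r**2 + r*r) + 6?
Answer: 0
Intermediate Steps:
C(r) = 3 + 2*r**2 (C(r) = -3 + ((r**2 + r*r) + 6) = -3 + ((r**2 + r**2) + 6) = -3 + (2*r**2 + 6) = -3 + (6 + 2*r**2) = 3 + 2*r**2)
B(q) = -4/3 + q/3
c(V, A) = V*A**2*(3 + 2*V**2)*(-4/3 + V/3) (c(V, A) = ((-4/3 + V/3)*(3 + 2*V**2))*((A*V)*A) = ((3 + 2*V**2)*(-4/3 + V/3))*(V*A**2) = V*A**2*(3 + 2*V**2)*(-4/3 + V/3))
y(o) = 0 (y(o) = (1/3)*4*o**2*(-4 + 4)*(3 + 2*4**2) = (1/3)*4*o**2*0*(3 + 2*16) = (1/3)*4*o**2*0*(3 + 32) = (1/3)*4*o**2*0*35 = 0)
y(7)*(-26) = 0*(-26) = 0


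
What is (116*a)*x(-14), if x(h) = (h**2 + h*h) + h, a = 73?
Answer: 3200904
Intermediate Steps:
x(h) = h + 2*h**2 (x(h) = (h**2 + h**2) + h = 2*h**2 + h = h + 2*h**2)
(116*a)*x(-14) = (116*73)*(-14*(1 + 2*(-14))) = 8468*(-14*(1 - 28)) = 8468*(-14*(-27)) = 8468*378 = 3200904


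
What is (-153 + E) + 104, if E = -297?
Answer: -346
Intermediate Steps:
(-153 + E) + 104 = (-153 - 297) + 104 = -450 + 104 = -346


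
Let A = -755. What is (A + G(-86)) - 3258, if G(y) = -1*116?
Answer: -4129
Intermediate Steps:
G(y) = -116
(A + G(-86)) - 3258 = (-755 - 116) - 3258 = -871 - 3258 = -4129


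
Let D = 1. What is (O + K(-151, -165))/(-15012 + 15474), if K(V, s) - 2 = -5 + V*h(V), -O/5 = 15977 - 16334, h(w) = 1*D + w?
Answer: 4072/77 ≈ 52.883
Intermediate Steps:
h(w) = 1 + w (h(w) = 1*1 + w = 1 + w)
O = 1785 (O = -5*(15977 - 16334) = -5*(-357) = 1785)
K(V, s) = -3 + V*(1 + V) (K(V, s) = 2 + (-5 + V*(1 + V)) = -3 + V*(1 + V))
(O + K(-151, -165))/(-15012 + 15474) = (1785 + (-3 - 151*(1 - 151)))/(-15012 + 15474) = (1785 + (-3 - 151*(-150)))/462 = (1785 + (-3 + 22650))*(1/462) = (1785 + 22647)*(1/462) = 24432*(1/462) = 4072/77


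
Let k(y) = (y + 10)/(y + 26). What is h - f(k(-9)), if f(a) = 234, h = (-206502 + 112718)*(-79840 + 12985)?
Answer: 6269929086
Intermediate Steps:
k(y) = (10 + y)/(26 + y)
h = 6269929320 (h = -93784*(-66855) = 6269929320)
h - f(k(-9)) = 6269929320 - 1*234 = 6269929320 - 234 = 6269929086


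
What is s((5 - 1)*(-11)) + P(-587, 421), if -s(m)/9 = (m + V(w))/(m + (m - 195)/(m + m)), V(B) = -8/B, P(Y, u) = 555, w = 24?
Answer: 94343/173 ≈ 545.33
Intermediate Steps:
s(m) = -9*(-⅓ + m)/(m + (-195 + m)/(2*m)) (s(m) = -9*(m - 8/24)/(m + (m - 195)/(m + m)) = -9*(m - 8*1/24)/(m + (-195 + m)/((2*m))) = -9*(m - ⅓)/(m + (-195 + m)*(1/(2*m))) = -9*(-⅓ + m)/(m + (-195 + m)/(2*m)))
s((5 - 1)*(-11)) + P(-587, 421) = 6*((5 - 1)*(-11))*(1 - 3*(5 - 1)*(-11))/(-195 + (5 - 1)*(-11) + 2*((5 - 1)*(-11))²) + 555 = 6*(4*(-11))*(1 - 12*(-11))/(-195 + 4*(-11) + 2*(4*(-11))²) + 555 = 6*(-44)*(1 - 3*(-44))/(-195 - 44 + 2*(-44)²) + 555 = 6*(-44)*(1 + 132)/(-195 - 44 + 2*1936) + 555 = 6*(-44)*133/(-195 - 44 + 3872) + 555 = 6*(-44)*133/3633 + 555 = 6*(-44)*(1/3633)*133 + 555 = -1672/173 + 555 = 94343/173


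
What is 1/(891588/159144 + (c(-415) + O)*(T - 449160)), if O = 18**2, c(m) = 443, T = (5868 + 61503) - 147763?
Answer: -13262/5386578510309 ≈ -2.4620e-9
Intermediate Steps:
T = -80392 (T = 67371 - 147763 = -80392)
O = 324
1/(891588/159144 + (c(-415) + O)*(T - 449160)) = 1/(891588/159144 + (443 + 324)*(-80392 - 449160)) = 1/(891588*(1/159144) + 767*(-529552)) = 1/(74299/13262 - 406166384) = 1/(-5386578510309/13262) = -13262/5386578510309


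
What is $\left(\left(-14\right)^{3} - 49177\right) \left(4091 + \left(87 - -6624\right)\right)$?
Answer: $-560850642$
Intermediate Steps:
$\left(\left(-14\right)^{3} - 49177\right) \left(4091 + \left(87 - -6624\right)\right) = \left(-2744 - 49177\right) \left(4091 + \left(87 + 6624\right)\right) = - 51921 \left(4091 + 6711\right) = \left(-51921\right) 10802 = -560850642$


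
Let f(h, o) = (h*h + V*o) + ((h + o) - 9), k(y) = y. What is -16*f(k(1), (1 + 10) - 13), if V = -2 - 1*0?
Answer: 80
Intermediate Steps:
V = -2 (V = -2 + 0 = -2)
f(h, o) = -9 + h + h**2 - o (f(h, o) = (h*h - 2*o) + ((h + o) - 9) = (h**2 - 2*o) + (-9 + h + o) = -9 + h + h**2 - o)
-16*f(k(1), (1 + 10) - 13) = -16*(-9 + 1 + 1**2 - ((1 + 10) - 13)) = -16*(-9 + 1 + 1 - (11 - 13)) = -16*(-9 + 1 + 1 - 1*(-2)) = -16*(-9 + 1 + 1 + 2) = -16*(-5) = 80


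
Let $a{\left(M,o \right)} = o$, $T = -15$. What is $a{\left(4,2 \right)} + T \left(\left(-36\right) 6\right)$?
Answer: $3242$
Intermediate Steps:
$a{\left(4,2 \right)} + T \left(\left(-36\right) 6\right) = 2 - 15 \left(\left(-36\right) 6\right) = 2 - -3240 = 2 + 3240 = 3242$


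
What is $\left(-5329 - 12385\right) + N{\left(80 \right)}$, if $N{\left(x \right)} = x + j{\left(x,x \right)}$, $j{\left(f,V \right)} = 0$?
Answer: $-17634$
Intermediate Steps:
$N{\left(x \right)} = x$ ($N{\left(x \right)} = x + 0 = x$)
$\left(-5329 - 12385\right) + N{\left(80 \right)} = \left(-5329 - 12385\right) + 80 = -17714 + 80 = -17634$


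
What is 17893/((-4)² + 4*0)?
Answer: 17893/16 ≈ 1118.3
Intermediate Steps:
17893/((-4)² + 4*0) = 17893/(16 + 0) = 17893/16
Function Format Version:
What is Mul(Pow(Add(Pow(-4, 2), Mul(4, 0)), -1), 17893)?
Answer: Rational(17893, 16) ≈ 1118.3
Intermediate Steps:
Mul(Pow(Add(Pow(-4, 2), Mul(4, 0)), -1), 17893) = Mul(Pow(Add(16, 0), -1), 17893) = Mul(Pow(16, -1), 17893) = Mul(Rational(1, 16), 17893) = Rational(17893, 16)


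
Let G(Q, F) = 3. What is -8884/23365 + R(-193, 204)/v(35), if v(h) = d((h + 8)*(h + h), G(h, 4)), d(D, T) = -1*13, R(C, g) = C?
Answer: 4393953/303745 ≈ 14.466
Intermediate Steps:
d(D, T) = -13
v(h) = -13
-8884/23365 + R(-193, 204)/v(35) = -8884/23365 - 193/(-13) = -8884*1/23365 - 193*(-1/13) = -8884/23365 + 193/13 = 4393953/303745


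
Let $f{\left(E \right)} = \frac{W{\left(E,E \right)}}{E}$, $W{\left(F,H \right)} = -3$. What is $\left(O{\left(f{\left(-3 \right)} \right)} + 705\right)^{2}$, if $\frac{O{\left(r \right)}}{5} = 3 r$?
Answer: $518400$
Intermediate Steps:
$f{\left(E \right)} = - \frac{3}{E}$
$O{\left(r \right)} = 15 r$ ($O{\left(r \right)} = 5 \cdot 3 r = 15 r$)
$\left(O{\left(f{\left(-3 \right)} \right)} + 705\right)^{2} = \left(15 \left(- \frac{3}{-3}\right) + 705\right)^{2} = \left(15 \left(\left(-3\right) \left(- \frac{1}{3}\right)\right) + 705\right)^{2} = \left(15 \cdot 1 + 705\right)^{2} = \left(15 + 705\right)^{2} = 720^{2} = 518400$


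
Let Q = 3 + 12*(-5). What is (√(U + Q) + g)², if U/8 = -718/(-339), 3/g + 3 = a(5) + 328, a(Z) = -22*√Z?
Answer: (1017 + I*√4603281*(325 - 22*√5))²/(114921*(325 - 22*√5)²) ≈ -40.056 + 0.13768*I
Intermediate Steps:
g = 3/(325 - 22*√5) (g = 3/(-3 + (-22*√5 + 328)) = 3/(-3 + (328 - 22*√5)) = 3/(325 - 22*√5) ≈ 0.010877)
Q = -57 (Q = 3 - 60 = -57)
U = 5744/339 (U = 8*(-718/(-339)) = 8*(-718*(-1/339)) = 8*(718/339) = 5744/339 ≈ 16.944)
(√(U + Q) + g)² = (√(5744/339 - 57) + (195/20641 + 66*√5/103205))² = (√(-13579/339) + (195/20641 + 66*√5/103205))² = (I*√4603281/339 + (195/20641 + 66*√5/103205))² = (195/20641 + 66*√5/103205 + I*√4603281/339)²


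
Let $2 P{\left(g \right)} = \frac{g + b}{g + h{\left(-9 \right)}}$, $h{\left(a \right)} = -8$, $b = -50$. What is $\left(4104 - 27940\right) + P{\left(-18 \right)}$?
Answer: $- \frac{309851}{13} \approx -23835.0$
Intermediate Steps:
$P{\left(g \right)} = \frac{-50 + g}{2 \left(-8 + g\right)}$ ($P{\left(g \right)} = \frac{\left(g - 50\right) \frac{1}{g - 8}}{2} = \frac{\left(-50 + g\right) \frac{1}{-8 + g}}{2} = \frac{\frac{1}{-8 + g} \left(-50 + g\right)}{2} = \frac{-50 + g}{2 \left(-8 + g\right)}$)
$\left(4104 - 27940\right) + P{\left(-18 \right)} = \left(4104 - 27940\right) + \frac{-50 - 18}{2 \left(-8 - 18\right)} = -23836 + \frac{1}{2} \frac{1}{-26} \left(-68\right) = -23836 + \frac{1}{2} \left(- \frac{1}{26}\right) \left(-68\right) = -23836 + \frac{17}{13} = - \frac{309851}{13}$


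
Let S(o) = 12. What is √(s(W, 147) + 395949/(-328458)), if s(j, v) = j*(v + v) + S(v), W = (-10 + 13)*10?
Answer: √105856360528334/109486 ≈ 93.972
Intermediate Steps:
W = 30 (W = 3*10 = 30)
s(j, v) = 12 + 2*j*v (s(j, v) = j*(v + v) + 12 = j*(2*v) + 12 = 2*j*v + 12 = 12 + 2*j*v)
√(s(W, 147) + 395949/(-328458)) = √((12 + 2*30*147) + 395949/(-328458)) = √((12 + 8820) + 395949*(-1/328458)) = √(8832 - 131983/109486) = √(966848369/109486) = √105856360528334/109486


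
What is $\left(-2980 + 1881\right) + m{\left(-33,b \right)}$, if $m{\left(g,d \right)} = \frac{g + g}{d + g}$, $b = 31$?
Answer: $-1066$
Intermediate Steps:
$m{\left(g,d \right)} = \frac{2 g}{d + g}$
$\left(-2980 + 1881\right) + m{\left(-33,b \right)} = \left(-2980 + 1881\right) + 2 \left(-33\right) \frac{1}{31 - 33} = -1099 + 2 \left(-33\right) \frac{1}{-2} = -1099 + 2 \left(-33\right) \left(- \frac{1}{2}\right) = -1099 + 33 = -1066$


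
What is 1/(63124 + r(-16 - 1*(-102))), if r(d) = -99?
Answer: 1/63025 ≈ 1.5867e-5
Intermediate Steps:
1/(63124 + r(-16 - 1*(-102))) = 1/(63124 - 99) = 1/63025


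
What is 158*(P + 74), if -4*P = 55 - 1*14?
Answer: 20145/2 ≈ 10073.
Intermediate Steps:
P = -41/4 (P = -(55 - 1*14)/4 = -(55 - 14)/4 = -1/4*41 = -41/4 ≈ -10.250)
158*(P + 74) = 158*(-41/4 + 74) = 158*(255/4) = 20145/2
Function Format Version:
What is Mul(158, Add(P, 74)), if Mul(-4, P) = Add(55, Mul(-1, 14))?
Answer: Rational(20145, 2) ≈ 10073.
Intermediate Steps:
P = Rational(-41, 4) (P = Mul(Rational(-1, 4), Add(55, Mul(-1, 14))) = Mul(Rational(-1, 4), Add(55, -14)) = Mul(Rational(-1, 4), 41) = Rational(-41, 4) ≈ -10.250)
Mul(158, Add(P, 74)) = Mul(158, Add(Rational(-41, 4), 74)) = Mul(158, Rational(255, 4)) = Rational(20145, 2)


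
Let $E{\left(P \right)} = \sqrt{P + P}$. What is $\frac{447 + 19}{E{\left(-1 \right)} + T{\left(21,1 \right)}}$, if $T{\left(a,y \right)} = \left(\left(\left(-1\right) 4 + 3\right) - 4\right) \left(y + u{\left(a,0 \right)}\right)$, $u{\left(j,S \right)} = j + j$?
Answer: $- \frac{100190}{46227} - \frac{466 i \sqrt{2}}{46227} \approx -2.1673 - 0.014256 i$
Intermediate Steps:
$E{\left(P \right)} = \sqrt{2} \sqrt{P}$ ($E{\left(P \right)} = \sqrt{2 P} = \sqrt{2} \sqrt{P}$)
$u{\left(j,S \right)} = 2 j$
$T{\left(a,y \right)} = - 10 a - 5 y$ ($T{\left(a,y \right)} = \left(\left(\left(-1\right) 4 + 3\right) - 4\right) \left(y + 2 a\right) = \left(\left(-4 + 3\right) - 4\right) \left(y + 2 a\right) = \left(-1 - 4\right) \left(y + 2 a\right) = - 5 \left(y + 2 a\right) = - 10 a - 5 y$)
$\frac{447 + 19}{E{\left(-1 \right)} + T{\left(21,1 \right)}} = \frac{447 + 19}{\sqrt{2} \sqrt{-1} - 215} = \frac{466}{\sqrt{2} i - 215} = \frac{466}{i \sqrt{2} - 215} = \frac{466}{-215 + i \sqrt{2}}$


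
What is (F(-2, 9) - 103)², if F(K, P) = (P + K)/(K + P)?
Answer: 10404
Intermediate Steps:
F(K, P) = 1 (F(K, P) = (K + P)/(K + P) = 1)
(F(-2, 9) - 103)² = (1 - 103)² = (-102)² = 10404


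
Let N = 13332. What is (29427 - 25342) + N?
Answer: 17417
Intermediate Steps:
(29427 - 25342) + N = (29427 - 25342) + 13332 = 4085 + 13332 = 17417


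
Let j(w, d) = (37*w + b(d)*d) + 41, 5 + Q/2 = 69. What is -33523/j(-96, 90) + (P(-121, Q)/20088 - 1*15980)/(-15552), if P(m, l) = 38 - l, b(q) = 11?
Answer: 626784980621/43754556672 ≈ 14.325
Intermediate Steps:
Q = 128 (Q = -10 + 2*69 = -10 + 138 = 128)
j(w, d) = 41 + 11*d + 37*w (j(w, d) = (37*w + 11*d) + 41 = (11*d + 37*w) + 41 = 41 + 11*d + 37*w)
-33523/j(-96, 90) + (P(-121, Q)/20088 - 1*15980)/(-15552) = -33523/(41 + 11*90 + 37*(-96)) + ((38 - 1*128)/20088 - 1*15980)/(-15552) = -33523/(41 + 990 - 3552) + ((38 - 128)*(1/20088) - 15980)*(-1/15552) = -33523/(-2521) + (-90*1/20088 - 15980)*(-1/15552) = -33523*(-1/2521) + (-5/1116 - 15980)*(-1/15552) = 33523/2521 - 17833685/1116*(-1/15552) = 33523/2521 + 17833685/17356032 = 626784980621/43754556672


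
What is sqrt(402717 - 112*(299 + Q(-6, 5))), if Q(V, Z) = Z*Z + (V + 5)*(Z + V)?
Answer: sqrt(366317) ≈ 605.24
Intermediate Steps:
Q(V, Z) = Z**2 + (5 + V)*(V + Z)
sqrt(402717 - 112*(299 + Q(-6, 5))) = sqrt(402717 - 112*(299 + ((-6)**2 + 5**2 + 5*(-6) + 5*5 - 6*5))) = sqrt(402717 - 112*(299 + (36 + 25 - 30 + 25 - 30))) = sqrt(402717 - 112*(299 + 26)) = sqrt(402717 - 112*325) = sqrt(402717 - 36400) = sqrt(366317)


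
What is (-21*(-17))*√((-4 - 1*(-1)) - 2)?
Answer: 357*I*√5 ≈ 798.28*I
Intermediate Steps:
(-21*(-17))*√((-4 - 1*(-1)) - 2) = 357*√((-4 + 1) - 2) = 357*√(-3 - 2) = 357*√(-5) = 357*(I*√5) = 357*I*√5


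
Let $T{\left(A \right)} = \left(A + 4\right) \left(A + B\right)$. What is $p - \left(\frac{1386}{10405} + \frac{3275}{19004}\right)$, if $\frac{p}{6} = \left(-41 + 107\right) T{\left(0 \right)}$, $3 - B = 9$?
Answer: $- \frac{1879349252399}{197736620} \approx -9504.3$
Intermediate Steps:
$B = -6$ ($B = 3 - 9 = -6$)
$T{\left(A \right)} = \left(-6 + A\right) \left(4 + A\right)$ ($T{\left(A \right)} = \left(A + 4\right) \left(A - 6\right) = \left(4 + A\right) \left(-6 + A\right) = \left(-6 + A\right) \left(4 + A\right)$)
$p = -9504$ ($p = 6 \left(-41 + 107\right) \left(-24 + 0^{2} - 0\right) = 6 \cdot 66 \left(-24 + 0 + 0\right) = 6 \cdot 66 \left(-24\right) = 6 \left(-1584\right) = -9504$)
$p - \left(\frac{1386}{10405} + \frac{3275}{19004}\right) = -9504 - \left(\frac{1386}{10405} + \frac{3275}{19004}\right) = -9504 - \frac{60415919}{197736620} = - \frac{1879349252399}{197736620}$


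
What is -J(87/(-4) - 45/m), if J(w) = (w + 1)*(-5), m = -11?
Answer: -3665/44 ≈ -83.295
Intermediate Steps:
J(w) = -5 - 5*w (J(w) = (1 + w)*(-5) = -5 - 5*w)
-J(87/(-4) - 45/m) = -(-5 - 5*(87/(-4) - 45/(-11))) = -(-5 - 5*(87*(-1/4) - 45*(-1/11))) = -(-5 - 5*(-87/4 + 45/11)) = -(-5 - 5*(-777/44)) = -(-5 + 3885/44) = -1*3665/44 = -3665/44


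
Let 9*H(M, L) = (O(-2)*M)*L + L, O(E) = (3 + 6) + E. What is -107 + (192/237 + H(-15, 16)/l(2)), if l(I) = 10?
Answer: -443233/3555 ≈ -124.68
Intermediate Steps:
O(E) = 9 + E
H(M, L) = L/9 + 7*L*M/9 (H(M, L) = (((9 - 2)*M)*L + L)/9 = ((7*M)*L + L)/9 = (7*L*M + L)/9 = (L + 7*L*M)/9 = L/9 + 7*L*M/9)
-107 + (192/237 + H(-15, 16)/l(2)) = -107 + (192/237 + ((1/9)*16*(1 + 7*(-15)))/10) = -107 + (192*(1/237) + ((1/9)*16*(1 - 105))*(1/10)) = -107 + (64/79 + ((1/9)*16*(-104))*(1/10)) = -107 + (64/79 - 1664/9*1/10) = -107 + (64/79 - 832/45) = -107 - 62848/3555 = -443233/3555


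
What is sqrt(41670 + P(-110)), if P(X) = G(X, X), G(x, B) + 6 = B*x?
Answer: 2*sqrt(13441) ≈ 231.87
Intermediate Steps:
G(x, B) = -6 + B*x
P(X) = -6 + X**2 (P(X) = -6 + X*X = -6 + X**2)
sqrt(41670 + P(-110)) = sqrt(41670 + (-6 + (-110)**2)) = sqrt(41670 + (-6 + 12100)) = sqrt(41670 + 12094) = sqrt(53764) = 2*sqrt(13441)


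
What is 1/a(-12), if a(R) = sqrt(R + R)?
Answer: -I*sqrt(6)/12 ≈ -0.20412*I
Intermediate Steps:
a(R) = sqrt(2)*sqrt(R) (a(R) = sqrt(2*R) = sqrt(2)*sqrt(R))
1/a(-12) = 1/(sqrt(2)*sqrt(-12)) = 1/(sqrt(2)*(2*I*sqrt(3))) = 1/(2*I*sqrt(6)) = -I*sqrt(6)/12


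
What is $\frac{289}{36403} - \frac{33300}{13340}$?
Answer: $- \frac{60418232}{24280801} \approx -2.4883$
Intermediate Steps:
$\frac{289}{36403} - \frac{33300}{13340} = 289 \cdot \frac{1}{36403} - \frac{1665}{667} = \frac{289}{36403} - \frac{1665}{667} = - \frac{60418232}{24280801}$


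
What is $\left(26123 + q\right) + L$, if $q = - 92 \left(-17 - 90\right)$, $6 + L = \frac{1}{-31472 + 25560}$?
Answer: $\frac{212601431}{5912} \approx 35961.0$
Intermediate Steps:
$L = - \frac{35473}{5912}$ ($L = -6 + \frac{1}{-31472 + 25560} = -6 + \frac{1}{-5912} = -6 - \frac{1}{5912} = - \frac{35473}{5912} \approx -6.0002$)
$q = 9844$ ($q = \left(-92\right) \left(-107\right) = 9844$)
$\left(26123 + q\right) + L = \left(26123 + 9844\right) - \frac{35473}{5912} = 35967 - \frac{35473}{5912} = \frac{212601431}{5912}$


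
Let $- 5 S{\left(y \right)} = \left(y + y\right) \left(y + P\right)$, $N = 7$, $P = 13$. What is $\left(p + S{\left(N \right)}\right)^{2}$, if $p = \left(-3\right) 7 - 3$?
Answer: $6400$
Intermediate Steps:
$p = -24$ ($p = -21 - 3 = -24$)
$S{\left(y \right)} = - \frac{2 y \left(13 + y\right)}{5}$ ($S{\left(y \right)} = - \frac{\left(y + y\right) \left(y + 13\right)}{5} = - \frac{2 y \left(13 + y\right)}{5}$)
$\left(p + S{\left(N \right)}\right)^{2} = \left(-24 - \frac{14 \left(13 + 7\right)}{5}\right)^{2} = \left(-24 - \frac{14}{5} \cdot 20\right)^{2} = \left(-24 - 56\right)^{2} = \left(-80\right)^{2} = 6400$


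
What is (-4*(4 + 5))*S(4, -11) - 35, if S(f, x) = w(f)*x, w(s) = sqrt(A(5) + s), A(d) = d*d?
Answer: -35 + 396*sqrt(29) ≈ 2097.5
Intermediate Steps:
A(d) = d**2
w(s) = sqrt(25 + s) (w(s) = sqrt(5**2 + s) = sqrt(25 + s))
S(f, x) = x*sqrt(25 + f) (S(f, x) = sqrt(25 + f)*x = x*sqrt(25 + f))
(-4*(4 + 5))*S(4, -11) - 35 = (-4*(4 + 5))*(-11*sqrt(25 + 4)) - 35 = (-4*9)*(-11*sqrt(29)) - 35 = -(-396)*sqrt(29) - 35 = 396*sqrt(29) - 35 = -35 + 396*sqrt(29)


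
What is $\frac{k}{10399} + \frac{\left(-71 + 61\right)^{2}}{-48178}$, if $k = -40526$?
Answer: $- \frac{976750764}{250501511} \approx -3.8992$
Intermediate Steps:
$\frac{k}{10399} + \frac{\left(-71 + 61\right)^{2}}{-48178} = - \frac{40526}{10399} + \frac{\left(-71 + 61\right)^{2}}{-48178} = \left(-40526\right) \frac{1}{10399} + \left(-10\right)^{2} \left(- \frac{1}{48178}\right) = - \frac{40526}{10399} + 100 \left(- \frac{1}{48178}\right) = - \frac{40526}{10399} - \frac{50}{24089} = - \frac{976750764}{250501511}$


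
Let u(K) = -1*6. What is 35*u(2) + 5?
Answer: -205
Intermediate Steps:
u(K) = -6
35*u(2) + 5 = 35*(-6) + 5 = -210 + 5 = -205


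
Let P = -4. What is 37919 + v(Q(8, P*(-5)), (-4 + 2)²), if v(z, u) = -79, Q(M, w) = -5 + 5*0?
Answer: 37840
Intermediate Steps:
Q(M, w) = -5 (Q(M, w) = -5 + 0 = -5)
37919 + v(Q(8, P*(-5)), (-4 + 2)²) = 37919 - 79 = 37840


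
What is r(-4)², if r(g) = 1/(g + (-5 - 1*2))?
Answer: 1/121 ≈ 0.0082645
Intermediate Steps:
r(g) = 1/(-7 + g) (r(g) = 1/(g + (-5 - 2)) = 1/(g - 7) = 1/(-7 + g))
r(-4)² = (1/(-7 - 4))² = (1/(-11))² = (-1/11)² = 1/121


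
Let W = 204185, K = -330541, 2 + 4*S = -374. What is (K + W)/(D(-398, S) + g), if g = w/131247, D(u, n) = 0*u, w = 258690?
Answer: -2763974322/43115 ≈ -64107.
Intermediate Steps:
S = -94 (S = -½ + (¼)*(-374) = -½ - 187/2 = -94)
D(u, n) = 0
g = 86230/43749 (g = 258690/131247 = 258690*(1/131247) = 86230/43749 ≈ 1.9710)
(K + W)/(D(-398, S) + g) = (-330541 + 204185)/(0 + 86230/43749) = -126356/86230/43749 = -126356*43749/86230 = -2763974322/43115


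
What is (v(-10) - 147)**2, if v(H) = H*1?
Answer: 24649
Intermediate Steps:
v(H) = H
(v(-10) - 147)**2 = (-10 - 147)**2 = (-157)**2 = 24649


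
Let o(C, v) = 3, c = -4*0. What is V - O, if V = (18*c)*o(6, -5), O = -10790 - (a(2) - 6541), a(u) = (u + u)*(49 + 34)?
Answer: 4581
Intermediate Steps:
c = 0
a(u) = 166*u (a(u) = (2*u)*83 = 166*u)
O = -4581 (O = -10790 - (166*2 - 6541) = -10790 - (332 - 6541) = -10790 - 1*(-6209) = -10790 + 6209 = -4581)
V = 0 (V = (18*0)*3 = 0*3 = 0)
V - O = 0 - 1*(-4581) = 0 + 4581 = 4581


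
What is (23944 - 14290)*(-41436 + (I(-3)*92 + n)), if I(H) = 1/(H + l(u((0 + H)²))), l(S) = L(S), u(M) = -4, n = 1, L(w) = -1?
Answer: -400235532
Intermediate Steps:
l(S) = -1
I(H) = 1/(-1 + H) (I(H) = 1/(H - 1) = 1/(-1 + H))
(23944 - 14290)*(-41436 + (I(-3)*92 + n)) = (23944 - 14290)*(-41436 + (92/(-1 - 3) + 1)) = 9654*(-41436 + (92/(-4) + 1)) = 9654*(-41436 + (-¼*92 + 1)) = 9654*(-41436 + (-23 + 1)) = 9654*(-41436 - 22) = 9654*(-41458) = -400235532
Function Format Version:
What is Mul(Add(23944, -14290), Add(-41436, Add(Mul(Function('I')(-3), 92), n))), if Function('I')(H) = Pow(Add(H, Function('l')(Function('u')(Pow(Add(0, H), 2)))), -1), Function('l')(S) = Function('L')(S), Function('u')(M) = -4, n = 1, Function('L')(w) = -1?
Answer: -400235532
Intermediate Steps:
Function('l')(S) = -1
Function('I')(H) = Pow(Add(-1, H), -1) (Function('I')(H) = Pow(Add(H, -1), -1) = Pow(Add(-1, H), -1))
Mul(Add(23944, -14290), Add(-41436, Add(Mul(Function('I')(-3), 92), n))) = Mul(Add(23944, -14290), Add(-41436, Add(Mul(Pow(Add(-1, -3), -1), 92), 1))) = Mul(9654, Add(-41436, Add(Mul(Pow(-4, -1), 92), 1))) = Mul(9654, Add(-41436, Add(Mul(Rational(-1, 4), 92), 1))) = Mul(9654, Add(-41436, Add(-23, 1))) = Mul(9654, Add(-41436, -22)) = Mul(9654, -41458) = -400235532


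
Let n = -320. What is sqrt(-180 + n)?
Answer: 10*I*sqrt(5) ≈ 22.361*I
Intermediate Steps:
sqrt(-180 + n) = sqrt(-180 - 320) = sqrt(-500) = 10*I*sqrt(5)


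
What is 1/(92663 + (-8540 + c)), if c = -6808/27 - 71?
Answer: 27/2262596 ≈ 1.1933e-5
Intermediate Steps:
c = -8725/27 (c = -6808/27 - 71 = -8725/27 ≈ -323.15)
1/(92663 + (-8540 + c)) = 1/(92663 + (-8540 - 8725/27)) = 1/(92663 - 239305/27) = 1/(2262596/27) = 27/2262596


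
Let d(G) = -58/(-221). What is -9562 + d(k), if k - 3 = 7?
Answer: -2113144/221 ≈ -9561.7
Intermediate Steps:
k = 10 (k = 3 + 7 = 10)
d(G) = 58/221 (d(G) = -58*(-1/221) = 58/221)
-9562 + d(k) = -9562 + 58/221 = -2113144/221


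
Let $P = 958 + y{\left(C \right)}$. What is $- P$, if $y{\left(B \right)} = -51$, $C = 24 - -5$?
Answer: $-907$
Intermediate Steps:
$C = 29$ ($C = 24 + 5 = 29$)
$P = 907$ ($P = 958 - 51 = 907$)
$- P = \left(-1\right) 907 = -907$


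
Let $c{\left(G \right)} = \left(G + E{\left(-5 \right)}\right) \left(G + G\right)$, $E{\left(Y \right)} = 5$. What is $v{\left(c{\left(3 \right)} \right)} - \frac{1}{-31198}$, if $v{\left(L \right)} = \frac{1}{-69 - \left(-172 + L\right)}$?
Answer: $\frac{31253}{1715890} \approx 0.018214$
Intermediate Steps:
$c{\left(G \right)} = 2 G \left(5 + G\right)$ ($c{\left(G \right)} = \left(G + 5\right) \left(G + G\right) = \left(5 + G\right) 2 G = 2 G \left(5 + G\right)$)
$v{\left(L \right)} = \frac{1}{103 - L}$
$v{\left(c{\left(3 \right)} \right)} - \frac{1}{-31198} = - \frac{1}{-103 + 2 \cdot 3 \left(5 + 3\right)} - \frac{1}{-31198} = - \frac{1}{-103 + 2 \cdot 3 \cdot 8} - - \frac{1}{31198} = - \frac{1}{-103 + 48} + \frac{1}{31198} = - \frac{1}{-55} + \frac{1}{31198} = \left(-1\right) \left(- \frac{1}{55}\right) + \frac{1}{31198} = \frac{1}{55} + \frac{1}{31198} = \frac{31253}{1715890}$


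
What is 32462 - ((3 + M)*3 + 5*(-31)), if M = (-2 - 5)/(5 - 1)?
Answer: 130453/4 ≈ 32613.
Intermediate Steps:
M = -7/4 ≈ -1.7500
32462 - ((3 + M)*3 + 5*(-31)) = 32462 - ((3 - 7/4)*3 + 5*(-31)) = 32462 - ((5/4)*3 - 155) = 32462 - (15/4 - 155) = 32462 - 1*(-605/4) = 32462 + 605/4 = 130453/4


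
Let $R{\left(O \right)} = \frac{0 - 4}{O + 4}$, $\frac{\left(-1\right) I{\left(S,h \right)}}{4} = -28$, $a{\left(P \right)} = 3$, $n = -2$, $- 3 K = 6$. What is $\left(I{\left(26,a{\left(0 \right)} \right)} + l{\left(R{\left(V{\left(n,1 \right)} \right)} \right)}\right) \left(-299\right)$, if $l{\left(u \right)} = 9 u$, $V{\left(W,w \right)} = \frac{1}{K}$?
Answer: $- \frac{212888}{7} \approx -30413.0$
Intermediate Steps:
$K = -2$ ($K = \left(- \frac{1}{3}\right) 6 = -2$)
$V{\left(W,w \right)} = - \frac{1}{2}$ ($V{\left(W,w \right)} = \frac{1}{-2} = - \frac{1}{2}$)
$I{\left(S,h \right)} = 112$ ($I{\left(S,h \right)} = \left(-4\right) \left(-28\right) = 112$)
$R{\left(O \right)} = - \frac{4}{4 + O}$
$\left(I{\left(26,a{\left(0 \right)} \right)} + l{\left(R{\left(V{\left(n,1 \right)} \right)} \right)}\right) \left(-299\right) = \left(112 + 9 \left(- \frac{4}{4 - \frac{1}{2}}\right)\right) \left(-299\right) = \left(112 + 9 \left(- \frac{4}{\frac{7}{2}}\right)\right) \left(-299\right) = \left(112 + 9 \left(\left(-4\right) \frac{2}{7}\right)\right) \left(-299\right) = \left(112 + 9 \left(- \frac{8}{7}\right)\right) \left(-299\right) = \left(112 - \frac{72}{7}\right) \left(-299\right) = \frac{712}{7} \left(-299\right) = - \frac{212888}{7}$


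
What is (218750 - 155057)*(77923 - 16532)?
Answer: 3910176963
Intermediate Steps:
(218750 - 155057)*(77923 - 16532) = 63693*61391 = 3910176963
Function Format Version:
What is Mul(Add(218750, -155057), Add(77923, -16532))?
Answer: 3910176963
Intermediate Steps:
Mul(Add(218750, -155057), Add(77923, -16532)) = Mul(63693, 61391) = 3910176963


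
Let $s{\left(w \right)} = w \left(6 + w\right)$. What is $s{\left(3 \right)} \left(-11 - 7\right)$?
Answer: $-486$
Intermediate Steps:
$s{\left(3 \right)} \left(-11 - 7\right) = 3 \left(6 + 3\right) \left(-11 - 7\right) = 3 \cdot 9 \left(-18\right) = 27 \left(-18\right) = -486$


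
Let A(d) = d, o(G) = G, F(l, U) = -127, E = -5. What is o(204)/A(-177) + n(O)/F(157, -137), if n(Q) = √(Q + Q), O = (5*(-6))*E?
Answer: -68/59 - 10*√3/127 ≈ -1.2889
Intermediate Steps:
O = 150 (O = (5*(-6))*(-5) = -30*(-5) = 150)
n(Q) = √2*√Q (n(Q) = √(2*Q) = √2*√Q)
o(204)/A(-177) + n(O)/F(157, -137) = 204/(-177) + (√2*√150)/(-127) = 204*(-1/177) + (√2*(5*√6))*(-1/127) = -68/59 + (10*√3)*(-1/127) = -68/59 - 10*√3/127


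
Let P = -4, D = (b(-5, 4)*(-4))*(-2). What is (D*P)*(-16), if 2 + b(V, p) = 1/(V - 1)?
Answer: -3328/3 ≈ -1109.3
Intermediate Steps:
b(V, p) = -2 + 1/(-1 + V) (b(V, p) = -2 + 1/(V - 1) = -2 + 1/(-1 + V))
D = -52/3 (D = (((3 - 2*(-5))/(-1 - 5))*(-4))*(-2) = (((3 + 10)/(-6))*(-4))*(-2) = (-1/6*13*(-4))*(-2) = -13/6*(-4)*(-2) = (26/3)*(-2) = -52/3 ≈ -17.333)
(D*P)*(-16) = -52/3*(-4)*(-16) = (208/3)*(-16) = -3328/3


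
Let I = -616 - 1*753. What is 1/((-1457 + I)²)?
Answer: 1/7986276 ≈ 1.2521e-7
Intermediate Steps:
I = -1369 (I = -616 - 753 = -1369)
1/((-1457 + I)²) = 1/((-1457 - 1369)²) = 1/((-2826)²) = 1/7986276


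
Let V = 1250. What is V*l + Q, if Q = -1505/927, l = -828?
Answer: -959446505/927 ≈ -1.0350e+6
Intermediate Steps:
Q = -1505/927 (Q = -1505*1/927 = -1505/927 ≈ -1.6235)
V*l + Q = 1250*(-828) - 1505/927 = -1035000 - 1505/927 = -959446505/927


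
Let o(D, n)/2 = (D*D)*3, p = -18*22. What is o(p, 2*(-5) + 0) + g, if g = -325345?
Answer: 615551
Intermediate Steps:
p = -396
o(D, n) = 6*D**2 (o(D, n) = 2*((D*D)*3) = 2*(D**2*3) = 2*(3*D**2) = 6*D**2)
o(p, 2*(-5) + 0) + g = 6*(-396)**2 - 325345 = 6*156816 - 325345 = 940896 - 325345 = 615551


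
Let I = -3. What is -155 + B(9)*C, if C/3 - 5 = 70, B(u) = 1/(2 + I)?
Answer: -380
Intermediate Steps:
B(u) = -1 (B(u) = 1/(2 - 3) = 1/(-1) = -1)
C = 225 (C = 15 + 3*70 = 15 + 210 = 225)
-155 + B(9)*C = -155 - 1*225 = -155 - 225 = -380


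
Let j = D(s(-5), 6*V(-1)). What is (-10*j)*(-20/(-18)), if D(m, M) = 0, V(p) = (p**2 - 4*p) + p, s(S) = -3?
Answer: 0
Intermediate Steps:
V(p) = p**2 - 3*p
j = 0
(-10*j)*(-20/(-18)) = (-10*0)*(-20/(-18)) = 0*(-20*(-1/18)) = 0*(10/9) = 0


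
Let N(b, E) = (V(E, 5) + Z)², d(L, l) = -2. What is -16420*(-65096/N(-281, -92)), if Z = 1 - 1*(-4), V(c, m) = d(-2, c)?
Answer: 1068876320/9 ≈ 1.1876e+8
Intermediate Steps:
V(c, m) = -2
Z = 5 (Z = 1 + 4 = 5)
N(b, E) = 9 (N(b, E) = (-2 + 5)² = 3² = 9)
-16420*(-65096/N(-281, -92)) = -16420/(9/(-65096)) = -16420/(9*(-1/65096)) = -16420/(-9/65096) = -16420*(-65096/9) = 1068876320/9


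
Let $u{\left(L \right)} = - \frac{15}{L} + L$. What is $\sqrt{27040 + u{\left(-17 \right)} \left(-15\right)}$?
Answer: $\frac{\sqrt{7884430}}{17} \approx 165.17$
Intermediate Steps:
$u{\left(L \right)} = L - \frac{15}{L}$
$\sqrt{27040 + u{\left(-17 \right)} \left(-15\right)} = \sqrt{27040 + \left(-17 - \frac{15}{-17}\right) \left(-15\right)} = \sqrt{27040 + \left(-17 - - \frac{15}{17}\right) \left(-15\right)} = \sqrt{27040 + \left(-17 + \frac{15}{17}\right) \left(-15\right)} = \sqrt{27040 - - \frac{4110}{17}} = \sqrt{27040 + \frac{4110}{17}} = \sqrt{\frac{463790}{17}} = \frac{\sqrt{7884430}}{17}$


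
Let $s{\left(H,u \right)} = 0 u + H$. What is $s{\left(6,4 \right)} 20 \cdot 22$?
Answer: $2640$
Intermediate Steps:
$s{\left(H,u \right)} = H$ ($s{\left(H,u \right)} = 0 + H = H$)
$s{\left(6,4 \right)} 20 \cdot 22 = 6 \cdot 20 \cdot 22 = 120 \cdot 22 = 2640$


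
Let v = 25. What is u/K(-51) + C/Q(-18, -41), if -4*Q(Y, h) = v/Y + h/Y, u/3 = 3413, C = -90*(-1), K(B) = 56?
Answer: -12441/56 ≈ -222.16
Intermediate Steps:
C = 90
u = 10239 (u = 3*3413 = 10239)
Q(Y, h) = -25/(4*Y) - h/(4*Y) (Q(Y, h) = -(25/Y + h/Y)/4 = -25/(4*Y) - h/(4*Y))
u/K(-51) + C/Q(-18, -41) = 10239/56 + 90/(((¼)*(-25 - 1*(-41))/(-18))) = 10239*(1/56) + 90/(((¼)*(-1/18)*(-25 + 41))) = 10239/56 + 90/(((¼)*(-1/18)*16)) = 10239/56 + 90/(-2/9) = 10239/56 + 90*(-9/2) = 10239/56 - 405 = -12441/56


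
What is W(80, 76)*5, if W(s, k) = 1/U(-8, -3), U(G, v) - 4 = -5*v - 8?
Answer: 5/11 ≈ 0.45455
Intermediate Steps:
U(G, v) = -4 - 5*v (U(G, v) = 4 + (-5*v - 8) = 4 + (-8 - 5*v) = -4 - 5*v)
W(s, k) = 1/11 (W(s, k) = 1/(-4 - 5*(-3)) = 1/(-4 + 15) = 1/11)
W(80, 76)*5 = (1/11)*5 = 5/11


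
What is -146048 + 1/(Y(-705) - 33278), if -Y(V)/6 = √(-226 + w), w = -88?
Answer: (-876288*√314 + 4860185345*I)/(2*(-16639*I + 3*√314)) ≈ -1.4605e+5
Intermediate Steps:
Y(V) = -6*I*√314 (Y(V) = -6*√(-226 - 88) = -6*I*√314)
-146048 + 1/(Y(-705) - 33278) = -146048 + 1/(-6*I*√314 - 33278) = -146048 + 1/(-33278 - 6*I*√314)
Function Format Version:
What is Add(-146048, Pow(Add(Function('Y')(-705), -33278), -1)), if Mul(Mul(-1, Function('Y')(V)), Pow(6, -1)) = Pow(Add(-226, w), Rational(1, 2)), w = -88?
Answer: Mul(Rational(1, 2), Pow(Add(Mul(-16639, I), Mul(3, Pow(314, Rational(1, 2)))), -1), Add(Mul(-876288, Pow(314, Rational(1, 2))), Mul(4860185345, I))) ≈ -1.4605e+5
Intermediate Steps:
Function('Y')(V) = Mul(-6, I, Pow(314, Rational(1, 2))) (Function('Y')(V) = Mul(-6, Pow(Add(-226, -88), Rational(1, 2))) = Mul(-6, Pow(-314, Rational(1, 2))) = Mul(-6, Mul(I, Pow(314, Rational(1, 2)))) = Mul(-6, I, Pow(314, Rational(1, 2))))
Add(-146048, Pow(Add(Function('Y')(-705), -33278), -1)) = Add(-146048, Pow(Add(Mul(-6, I, Pow(314, Rational(1, 2))), -33278), -1)) = Add(-146048, Pow(Add(-33278, Mul(-6, I, Pow(314, Rational(1, 2)))), -1))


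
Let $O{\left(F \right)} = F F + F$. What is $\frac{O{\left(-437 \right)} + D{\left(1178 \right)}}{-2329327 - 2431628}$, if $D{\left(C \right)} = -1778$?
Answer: $- \frac{62918}{1586985} \approx -0.039646$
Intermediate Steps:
$O{\left(F \right)} = F + F^{2}$ ($O{\left(F \right)} = F^{2} + F = F + F^{2}$)
$\frac{O{\left(-437 \right)} + D{\left(1178 \right)}}{-2329327 - 2431628} = \frac{- 437 \left(1 - 437\right) - 1778}{-2329327 - 2431628} = \frac{\left(-437\right) \left(-436\right) - 1778}{-4760955} = \left(190532 - 1778\right) \left(- \frac{1}{4760955}\right) = 188754 \left(- \frac{1}{4760955}\right) = - \frac{62918}{1586985}$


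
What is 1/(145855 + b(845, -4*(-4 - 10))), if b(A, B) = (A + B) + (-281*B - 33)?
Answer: 1/130987 ≈ 7.6343e-6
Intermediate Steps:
b(A, B) = -33 + A - 280*B (b(A, B) = (A + B) + (-33 - 281*B) = -33 + A - 280*B)
1/(145855 + b(845, -4*(-4 - 10))) = 1/(145855 + (-33 + 845 - (-1120)*(-4 - 10))) = 1/(145855 + (-33 + 845 - (-1120)*(-14))) = 1/(145855 + (-33 + 845 - 280*56)) = 1/(145855 + (-33 + 845 - 15680)) = 1/(145855 - 14868) = 1/130987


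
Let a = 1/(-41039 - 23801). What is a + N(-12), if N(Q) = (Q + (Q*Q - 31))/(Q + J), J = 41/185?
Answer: -1211537579/141286360 ≈ -8.5750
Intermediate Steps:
J = 41/185 (J = 41*(1/185) = 41/185 ≈ 0.22162)
N(Q) = (-31 + Q + Q**2)/(41/185 + Q) (N(Q) = (Q + (Q*Q - 31))/(Q + 41/185) = (Q + (Q**2 - 31))/(41/185 + Q) = (Q + (-31 + Q**2))/(41/185 + Q) = (-31 + Q + Q**2)/(41/185 + Q))
a = -1/64840 (a = 1/(-64840) = -1/64840 ≈ -1.5423e-5)
a + N(-12) = -1/64840 + 185*(-31 - 12 + (-12)**2)/(41 + 185*(-12)) = -1/64840 + 185*(-31 - 12 + 144)/(41 - 2220) = -1/64840 + 185*101/(-2179) = -1/64840 + 185*(-1/2179)*101 = -1/64840 - 18685/2179 = -1211537579/141286360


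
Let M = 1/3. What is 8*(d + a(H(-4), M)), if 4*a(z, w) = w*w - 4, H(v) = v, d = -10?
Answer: -790/9 ≈ -87.778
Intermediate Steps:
M = 1/3 ≈ 0.33333
a(z, w) = -1 + w**2/4 (a(z, w) = (w*w - 4)/4 = (w**2 - 4)/4 = (-4 + w**2)/4 = -1 + w**2/4)
8*(d + a(H(-4), M)) = 8*(-10 + (-1 + (1/3)**2/4)) = 8*(-10 + (-1 + (1/4)*(1/9))) = 8*(-10 + (-1 + 1/36)) = 8*(-10 - 35/36) = 8*(-395/36) = -790/9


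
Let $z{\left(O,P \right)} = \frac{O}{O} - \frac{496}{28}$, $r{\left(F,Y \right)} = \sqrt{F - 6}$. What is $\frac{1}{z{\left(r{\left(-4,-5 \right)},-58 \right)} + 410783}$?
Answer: $\frac{7}{2875364} \approx 2.4345 \cdot 10^{-6}$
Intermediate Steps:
$r{\left(F,Y \right)} = \sqrt{-6 + F}$
$z{\left(O,P \right)} = - \frac{117}{7}$ ($z{\left(O,P \right)} = 1 - \frac{124}{7} = - \frac{117}{7}$)
$\frac{1}{z{\left(r{\left(-4,-5 \right)},-58 \right)} + 410783} = \frac{1}{- \frac{117}{7} + 410783} = \frac{1}{\frac{2875364}{7}} = \frac{7}{2875364}$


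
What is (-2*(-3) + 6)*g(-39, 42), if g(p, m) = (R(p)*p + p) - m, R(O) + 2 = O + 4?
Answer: 16344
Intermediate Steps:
R(O) = 2 + O (R(O) = -2 + (O + 4) = -2 + (4 + O) = 2 + O)
g(p, m) = p - m + p*(2 + p) (g(p, m) = ((2 + p)*p + p) - m = (p*(2 + p) + p) - m = (p + p*(2 + p)) - m = p - m + p*(2 + p))
(-2*(-3) + 6)*g(-39, 42) = (-2*(-3) + 6)*(-39 - 1*42 - 39*(2 - 39)) = (6 + 6)*(-39 - 42 - 39*(-37)) = 12*(-39 - 42 + 1443) = 12*1362 = 16344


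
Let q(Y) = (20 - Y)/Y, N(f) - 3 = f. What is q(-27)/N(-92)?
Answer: 47/2403 ≈ 0.019559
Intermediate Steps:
N(f) = 3 + f
q(Y) = (20 - Y)/Y
q(-27)/N(-92) = ((20 - 1*(-27))/(-27))/(3 - 92) = -(20 + 27)/27/(-89) = -1/27*47*(-1/89) = -47/27*(-1/89) = 47/2403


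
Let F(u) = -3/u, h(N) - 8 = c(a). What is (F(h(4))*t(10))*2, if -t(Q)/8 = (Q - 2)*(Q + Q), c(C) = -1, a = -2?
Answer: 7680/7 ≈ 1097.1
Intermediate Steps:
h(N) = 7 (h(N) = 8 - 1 = 7)
t(Q) = -16*Q*(-2 + Q) (t(Q) = -8*(Q - 2)*(Q + Q) = -8*(-2 + Q)*2*Q = -16*Q*(-2 + Q))
(F(h(4))*t(10))*2 = ((-3/7)*(16*10*(2 - 1*10)))*2 = ((-3*1/7)*(16*10*(2 - 10)))*2 = -48*10*(-8)/7*2 = -3/7*(-1280)*2 = (3840/7)*2 = 7680/7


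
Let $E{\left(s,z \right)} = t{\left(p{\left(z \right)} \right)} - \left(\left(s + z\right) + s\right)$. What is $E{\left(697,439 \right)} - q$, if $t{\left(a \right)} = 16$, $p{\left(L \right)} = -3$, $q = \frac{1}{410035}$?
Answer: $- \frac{745033596}{410035} \approx -1817.0$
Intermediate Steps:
$q = \frac{1}{410035} \approx 2.4388 \cdot 10^{-6}$
$E{\left(s,z \right)} = 16 - z - 2 s$ ($E{\left(s,z \right)} = 16 - \left(\left(s + z\right) + s\right) = 16 - \left(z + 2 s\right) = 16 - z - 2 s$)
$E{\left(697,439 \right)} - q = \left(16 - 439 - 1394\right) - \frac{1}{410035} = -1817 - \frac{1}{410035} = - \frac{745033596}{410035}$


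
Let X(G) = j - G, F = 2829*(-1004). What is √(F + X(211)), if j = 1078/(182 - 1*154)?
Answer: I*√11361954/2 ≈ 1685.4*I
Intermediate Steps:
j = 77/2 (j = 1078/(182 - 154) = 1078/28 = 1078*(1/28) = 77/2 ≈ 38.500)
F = -2840316
X(G) = 77/2 - G
√(F + X(211)) = √(-2840316 + (77/2 - 1*211)) = √(-2840316 + (77/2 - 211)) = √(-2840316 - 345/2) = √(-5680977/2) = I*√11361954/2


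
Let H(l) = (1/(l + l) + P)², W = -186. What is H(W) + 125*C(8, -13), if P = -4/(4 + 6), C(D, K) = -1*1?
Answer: -431888999/3459600 ≈ -124.84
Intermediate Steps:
C(D, K) = -1
P = -⅖ (P = -4/10 = -4*⅒ = -⅖ ≈ -0.40000)
H(l) = (-⅖ + 1/(2*l))² (H(l) = (1/(l + l) - ⅖)² = (1/(2*l) - ⅖)² = (-⅖ + 1/(2*l))²)
H(W) + 125*C(8, -13) = (1/100)*(-5 + 4*(-186))²/(-186)² + 125*(-1) = (1/100)*(1/34596)*(-5 - 744)² - 125 = (1/100)*(1/34596)*(-749)² - 125 = (1/100)*(1/34596)*561001 - 125 = 561001/3459600 - 125 = -431888999/3459600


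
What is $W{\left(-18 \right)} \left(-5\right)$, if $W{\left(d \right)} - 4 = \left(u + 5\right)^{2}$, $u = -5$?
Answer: $-20$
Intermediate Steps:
$W{\left(d \right)} = 4$ ($W{\left(d \right)} = 4 + \left(-5 + 5\right)^{2} = 4 + 0^{2} = 4 + 0 = 4$)
$W{\left(-18 \right)} \left(-5\right) = 4 \left(-5\right) = -20$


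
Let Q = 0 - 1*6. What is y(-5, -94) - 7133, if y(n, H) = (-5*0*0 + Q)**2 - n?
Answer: -7092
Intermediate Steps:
Q = -6 (Q = 0 - 6 = -6)
y(n, H) = 36 - n (y(n, H) = (-5*0*0 - 6)**2 - n = (0*0 - 6)**2 - n = (0 - 6)**2 - n = (-6)**2 - n = 36 - n)
y(-5, -94) - 7133 = (36 - 1*(-5)) - 7133 = (36 + 5) - 7133 = 41 - 7133 = -7092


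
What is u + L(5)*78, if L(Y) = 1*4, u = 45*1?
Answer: 357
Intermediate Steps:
u = 45
L(Y) = 4
u + L(5)*78 = 45 + 4*78 = 45 + 312 = 357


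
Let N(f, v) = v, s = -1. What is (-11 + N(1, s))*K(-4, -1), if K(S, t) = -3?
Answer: 36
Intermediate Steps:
(-11 + N(1, s))*K(-4, -1) = (-11 - 1)*(-3) = -12*(-3) = 36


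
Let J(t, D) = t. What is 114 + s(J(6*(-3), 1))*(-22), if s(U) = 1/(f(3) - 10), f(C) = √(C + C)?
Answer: 5468/47 + 11*√6/47 ≈ 116.91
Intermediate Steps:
f(C) = √2*√C (f(C) = √(2*C) = √2*√C)
s(U) = 1/(-10 + √6) (s(U) = 1/(√2*√3 - 10) = 1/(√6 - 10) = 1/(-10 + √6))
114 + s(J(6*(-3), 1))*(-22) = 114 + (-5/47 - √6/94)*(-22) = 114 + (110/47 + 11*√6/47) = 5468/47 + 11*√6/47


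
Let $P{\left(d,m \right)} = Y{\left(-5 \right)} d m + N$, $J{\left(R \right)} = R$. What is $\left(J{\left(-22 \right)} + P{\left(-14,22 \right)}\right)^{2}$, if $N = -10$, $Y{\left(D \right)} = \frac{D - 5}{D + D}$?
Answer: $115600$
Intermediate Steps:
$Y{\left(D \right)} = \frac{-5 + D}{2 D}$
$P{\left(d,m \right)} = -10 + d m$ ($P{\left(d,m \right)} = \frac{-5 - 5}{2 \left(-5\right)} d m - 10 = \frac{1}{2} \left(- \frac{1}{5}\right) \left(-10\right) d m - 10 = 1 d m - 10 = d m - 10 = -10 + d m$)
$\left(J{\left(-22 \right)} + P{\left(-14,22 \right)}\right)^{2} = \left(-22 - 318\right)^{2} = \left(-340\right)^{2} = 115600$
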